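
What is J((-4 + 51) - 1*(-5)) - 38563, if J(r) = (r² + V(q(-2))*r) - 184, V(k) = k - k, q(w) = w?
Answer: -36043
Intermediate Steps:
V(k) = 0
J(r) = -184 + r² (J(r) = (r² + 0*r) - 184 = (r² + 0) - 184 = r² - 184 = -184 + r²)
J((-4 + 51) - 1*(-5)) - 38563 = (-184 + ((-4 + 51) - 1*(-5))²) - 38563 = (-184 + (47 + 5)²) - 38563 = (-184 + 52²) - 38563 = (-184 + 2704) - 38563 = 2520 - 38563 = -36043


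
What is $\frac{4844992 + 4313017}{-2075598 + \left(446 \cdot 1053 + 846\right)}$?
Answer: $- \frac{1308287}{229302} \approx -5.7055$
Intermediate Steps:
$\frac{4844992 + 4313017}{-2075598 + \left(446 \cdot 1053 + 846\right)} = \frac{9158009}{-2075598 + \left(469638 + 846\right)} = \frac{9158009}{-2075598 + 470484} = \frac{9158009}{-1605114} = 9158009 \left(- \frac{1}{1605114}\right) = - \frac{1308287}{229302}$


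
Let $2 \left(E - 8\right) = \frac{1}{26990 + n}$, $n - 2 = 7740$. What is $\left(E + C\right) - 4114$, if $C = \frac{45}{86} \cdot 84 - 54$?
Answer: $- \frac{12294433317}{2986952} \approx -4116.0$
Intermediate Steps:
$n = 7742$ ($n = 2 + 7740 = 7742$)
$C = - \frac{432}{43}$ ($C = 45 \cdot \frac{1}{86} \cdot 84 - 54 = \frac{45}{86} \cdot 84 - 54 = \frac{1890}{43} - 54 = - \frac{432}{43} \approx -10.047$)
$E = \frac{555713}{69464}$ ($E = 8 + \frac{1}{2 \left(26990 + 7742\right)} = 8 + \frac{1}{2 \cdot 34732} = 8 + \frac{1}{2} \cdot \frac{1}{34732} = 8 + \frac{1}{69464} = \frac{555713}{69464} \approx 8.0$)
$\left(E + C\right) - 4114 = \left(\frac{555713}{69464} - \frac{432}{43}\right) - 4114 = - \frac{6112789}{2986952} - 4114 = - \frac{12294433317}{2986952}$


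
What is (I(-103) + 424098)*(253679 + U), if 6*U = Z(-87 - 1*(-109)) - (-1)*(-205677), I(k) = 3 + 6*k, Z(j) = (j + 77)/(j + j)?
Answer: 743296938117/8 ≈ 9.2912e+10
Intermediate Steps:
Z(j) = (77 + j)/(2*j) (Z(j) = (77 + j)/((2*j)) = (77 + j)*(1/(2*j)) = (77 + j)/(2*j))
U = -274233/8 (U = ((77 + (-87 - 1*(-109)))/(2*(-87 - 1*(-109))) - (-1)*(-205677))/6 = ((77 + (-87 + 109))/(2*(-87 + 109)) - 1*205677)/6 = ((½)*(77 + 22)/22 - 205677)/6 = ((½)*(1/22)*99 - 205677)/6 = (9/4 - 205677)/6 = (⅙)*(-822699/4) = -274233/8 ≈ -34279.)
(I(-103) + 424098)*(253679 + U) = ((3 + 6*(-103)) + 424098)*(253679 - 274233/8) = ((3 - 618) + 424098)*(1755199/8) = (-615 + 424098)*(1755199/8) = 423483*(1755199/8) = 743296938117/8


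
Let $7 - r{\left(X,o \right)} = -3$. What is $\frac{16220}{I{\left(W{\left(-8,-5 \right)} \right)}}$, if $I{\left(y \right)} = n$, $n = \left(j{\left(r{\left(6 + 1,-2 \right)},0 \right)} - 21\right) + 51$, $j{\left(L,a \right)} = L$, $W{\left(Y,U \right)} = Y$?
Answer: $\frac{811}{2} \approx 405.5$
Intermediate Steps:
$r{\left(X,o \right)} = 10$ ($r{\left(X,o \right)} = 7 - -3 = 7 + 3 = 10$)
$n = 40$ ($n = \left(10 - 21\right) + 51 = -11 + 51 = 40$)
$I{\left(y \right)} = 40$
$\frac{16220}{I{\left(W{\left(-8,-5 \right)} \right)}} = \frac{16220}{40} = 16220 \cdot \frac{1}{40} = \frac{811}{2}$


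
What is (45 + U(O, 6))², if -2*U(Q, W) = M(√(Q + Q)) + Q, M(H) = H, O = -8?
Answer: 2397 - 196*I ≈ 2397.0 - 196.0*I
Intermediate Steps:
U(Q, W) = -Q/2 - √2*√Q/2 (U(Q, W) = -(√(Q + Q) + Q)/2 = -(√(2*Q) + Q)/2 = -(√2*√Q + Q)/2 = -(Q + √2*√Q)/2 = -Q/2 - √2*√Q/2)
(45 + U(O, 6))² = (45 + (-½*(-8) - √2*√(-8)/2))² = (45 + (4 - √2*2*I*√2/2))² = (45 + (4 - 2*I))² = (49 - 2*I)²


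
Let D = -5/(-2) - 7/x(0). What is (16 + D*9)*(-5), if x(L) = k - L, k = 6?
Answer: -140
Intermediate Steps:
x(L) = 6 - L
D = 4/3 (D = -5/(-2) - 7/(6 - 1*0) = -5*(-½) - 7/(6 + 0) = 5/2 - 7/6 = 4/3 ≈ 1.3333)
(16 + D*9)*(-5) = (16 + (4/3)*9)*(-5) = (16 + 12)*(-5) = 28*(-5) = -140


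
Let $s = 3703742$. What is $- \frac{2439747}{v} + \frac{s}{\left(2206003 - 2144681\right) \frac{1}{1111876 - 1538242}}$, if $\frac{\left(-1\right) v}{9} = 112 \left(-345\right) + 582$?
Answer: $- \frac{10016549073909817}{388965446} \approx -2.5752 \cdot 10^{7}$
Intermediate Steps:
$v = 342522$ ($v = - 9 \left(112 \left(-345\right) + 582\right) = - 9 \left(-38640 + 582\right) = \left(-9\right) \left(-38058\right) = 342522$)
$- \frac{2439747}{v} + \frac{s}{\left(2206003 - 2144681\right) \frac{1}{1111876 - 1538242}} = - \frac{2439747}{342522} + \frac{3703742}{\left(2206003 - 2144681\right) \frac{1}{1111876 - 1538242}} = \left(-2439747\right) \frac{1}{342522} + \frac{3703742}{61322 \frac{1}{-426366}} = - \frac{90361}{12686} + \frac{3703742}{61322 \left(- \frac{1}{426366}\right)} = - \frac{90361}{12686} + \frac{3703742}{- \frac{30661}{213183}} = - \frac{90361}{12686} + 3703742 \left(- \frac{213183}{30661}\right) = - \frac{90361}{12686} - \frac{789574830786}{30661} = - \frac{10016549073909817}{388965446}$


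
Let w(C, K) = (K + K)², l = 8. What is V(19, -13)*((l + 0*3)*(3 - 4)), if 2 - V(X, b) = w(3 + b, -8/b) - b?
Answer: 16920/169 ≈ 100.12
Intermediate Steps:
w(C, K) = 4*K² (w(C, K) = (2*K)² = 4*K²)
V(X, b) = 2 + b - 256/b² (V(X, b) = 2 - (4*(-8/b)² - b) = 2 - (4*(64/b²) - b) = 2 - (256/b² - b) = 2 - (-b + 256/b²) = 2 + (b - 256/b²) = 2 + b - 256/b²)
V(19, -13)*((l + 0*3)*(3 - 4)) = (2 - 13 - 256/(-13)²)*((8 + 0*3)*(3 - 4)) = (2 - 13 - 256*1/169)*((8 + 0)*(-1)) = (2 - 13 - 256/169)*(8*(-1)) = -2115/169*(-8) = 16920/169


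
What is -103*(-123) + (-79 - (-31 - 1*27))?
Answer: 12648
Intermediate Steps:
-103*(-123) + (-79 - (-31 - 1*27)) = 12669 + (-79 - (-31 - 27)) = 12669 + (-79 - 1*(-58)) = 12669 + (-79 + 58) = 12669 - 21 = 12648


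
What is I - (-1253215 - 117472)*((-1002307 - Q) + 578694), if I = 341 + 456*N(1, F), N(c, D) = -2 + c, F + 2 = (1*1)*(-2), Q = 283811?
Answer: -969656880403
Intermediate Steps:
F = -4 (F = -2 + (1*1)*(-2) = -2 + 1*(-2) = -2 - 2 = -4)
I = -115 (I = 341 + 456*(-2 + 1) = 341 + 456*(-1) = 341 - 456 = -115)
I - (-1253215 - 117472)*((-1002307 - Q) + 578694) = -115 - (-1253215 - 117472)*((-1002307 - 1*283811) + 578694) = -115 - (-1370687)*((-1002307 - 283811) + 578694) = -115 - (-1370687)*(-1286118 + 578694) = -115 - (-1370687)*(-707424) = -115 - 1*969656880288 = -115 - 969656880288 = -969656880403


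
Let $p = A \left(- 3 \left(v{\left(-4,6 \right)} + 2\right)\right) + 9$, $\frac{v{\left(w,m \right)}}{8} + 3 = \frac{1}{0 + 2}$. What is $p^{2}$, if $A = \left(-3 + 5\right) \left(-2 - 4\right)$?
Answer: $408321$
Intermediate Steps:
$v{\left(w,m \right)} = -20$ ($v{\left(w,m \right)} = -24 + \frac{8}{0 + 2} = -24 + \frac{8}{2} = -24 + 8 \cdot \frac{1}{2} = -24 + 4 = -20$)
$A = -12$ ($A = 2 \left(-6\right) = -12$)
$p = -639$ ($p = - 12 \left(- 3 \left(-20 + 2\right)\right) + 9 = - 12 \left(\left(-3\right) \left(-18\right)\right) + 9 = \left(-12\right) 54 + 9 = -648 + 9 = -639$)
$p^{2} = \left(-639\right)^{2} = 408321$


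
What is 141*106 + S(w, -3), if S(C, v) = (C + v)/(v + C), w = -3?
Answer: 14947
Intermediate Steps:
S(C, v) = 1 (S(C, v) = (C + v)/(C + v) = 1)
141*106 + S(w, -3) = 141*106 + 1 = 14946 + 1 = 14947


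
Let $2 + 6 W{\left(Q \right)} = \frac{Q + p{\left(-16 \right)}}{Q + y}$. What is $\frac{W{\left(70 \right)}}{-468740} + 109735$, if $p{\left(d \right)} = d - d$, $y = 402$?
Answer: $\frac{3166741408819}{28858080} \approx 1.0974 \cdot 10^{5}$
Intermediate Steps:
$p{\left(d \right)} = 0$
$W{\left(Q \right)} = - \frac{1}{3} + \frac{Q}{6 \left(402 + Q\right)}$ ($W{\left(Q \right)} = - \frac{1}{3} + \frac{\left(Q + 0\right) \frac{1}{Q + 402}}{6} = - \frac{1}{3} + \frac{Q \frac{1}{402 + Q}}{6} = - \frac{1}{3} + \frac{Q}{6 \left(402 + Q\right)}$)
$\frac{W{\left(70 \right)}}{-468740} + 109735 = \frac{\frac{1}{6} \frac{1}{402 + 70} \left(-804 - 70\right)}{-468740} + 109735 = \frac{-804 - 70}{6 \cdot 472} \left(- \frac{1}{468740}\right) + 109735 = \frac{1}{6} \cdot \frac{1}{472} \left(-874\right) \left(- \frac{1}{468740}\right) + 109735 = \left(- \frac{437}{1416}\right) \left(- \frac{1}{468740}\right) + 109735 = \frac{19}{28858080} + 109735 = \frac{3166741408819}{28858080}$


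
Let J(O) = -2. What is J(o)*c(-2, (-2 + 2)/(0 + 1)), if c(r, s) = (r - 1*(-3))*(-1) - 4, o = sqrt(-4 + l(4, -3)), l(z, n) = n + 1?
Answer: 10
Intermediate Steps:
l(z, n) = 1 + n
o = I*sqrt(6) (o = sqrt(-4 + (1 - 3)) = sqrt(-4 - 2) = sqrt(-6) = I*sqrt(6) ≈ 2.4495*I)
c(r, s) = -7 - r (c(r, s) = (r + 3)*(-1) - 4 = (3 + r)*(-1) - 4 = (-3 - r) - 4 = -7 - r)
J(o)*c(-2, (-2 + 2)/(0 + 1)) = -2*(-7 - 1*(-2)) = -2*(-7 + 2) = -2*(-5) = 10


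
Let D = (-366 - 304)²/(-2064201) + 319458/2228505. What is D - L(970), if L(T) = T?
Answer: -1487473577463764/1533360749835 ≈ -970.07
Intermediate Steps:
D = -113650123814/1533360749835 (D = (-670)²*(-1/2064201) + 319458*(1/2228505) = 448900*(-1/2064201) + 106486/742835 = -448900/2064201 + 106486/742835 = -113650123814/1533360749835 ≈ -0.074118)
D - L(970) = -113650123814/1533360749835 - 1*970 = -113650123814/1533360749835 - 970 = -1487473577463764/1533360749835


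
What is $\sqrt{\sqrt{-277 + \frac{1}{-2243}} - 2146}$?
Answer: $\frac{\sqrt{-10796631154 + 35888 i \sqrt{5443761}}}{2243} \approx 0.17964 + 46.325 i$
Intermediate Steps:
$\sqrt{\sqrt{-277 + \frac{1}{-2243}} - 2146} = \sqrt{\sqrt{-277 - \frac{1}{2243}} - 2146} = \sqrt{\sqrt{- \frac{621312}{2243}} - 2146} = \sqrt{\frac{16 i \sqrt{5443761}}{2243} - 2146} = \sqrt{-2146 + \frac{16 i \sqrt{5443761}}{2243}}$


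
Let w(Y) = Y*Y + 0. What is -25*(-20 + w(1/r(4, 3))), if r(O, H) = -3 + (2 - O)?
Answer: 499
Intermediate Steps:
r(O, H) = -1 - O
w(Y) = Y² (w(Y) = Y² + 0 = Y²)
-25*(-20 + w(1/r(4, 3))) = -25*(-20 + (1/(-1 - 1*4))²) = -25*(-20 + (1/(-1 - 4))²) = -25*(-20 + (1/(-5))²) = -25*(-20 + (-⅕)²) = -25*(-20 + 1/25) = -25*(-499/25) = 499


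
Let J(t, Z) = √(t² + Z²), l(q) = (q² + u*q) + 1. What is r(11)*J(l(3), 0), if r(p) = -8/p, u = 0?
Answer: -80/11 ≈ -7.2727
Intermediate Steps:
l(q) = 1 + q² (l(q) = (q² + 0*q) + 1 = (q² + 0) + 1 = q² + 1 = 1 + q²)
J(t, Z) = √(Z² + t²)
r(11)*J(l(3), 0) = (-8/11)*√(0² + (1 + 3²)²) = (-8*1/11)*√(0 + (1 + 9)²) = -8*√(0 + 10²)/11 = -8*√(0 + 100)/11 = -8*√100/11 = -8/11*10 = -80/11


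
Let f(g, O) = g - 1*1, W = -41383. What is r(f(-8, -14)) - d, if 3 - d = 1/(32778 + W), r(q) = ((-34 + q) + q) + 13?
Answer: -361411/8605 ≈ -42.000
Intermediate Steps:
f(g, O) = -1 + g (f(g, O) = g - 1 = -1 + g)
r(q) = -21 + 2*q (r(q) = (-34 + 2*q) + 13 = -21 + 2*q)
d = 25816/8605 (d = 3 - 1/(32778 - 41383) = 3 - 1/(-8605) = 3 - 1*(-1/8605) = 3 + 1/8605 = 25816/8605 ≈ 3.0001)
r(f(-8, -14)) - d = (-21 + 2*(-1 - 8)) - 1*25816/8605 = (-21 + 2*(-9)) - 25816/8605 = (-21 - 18) - 25816/8605 = -39 - 25816/8605 = -361411/8605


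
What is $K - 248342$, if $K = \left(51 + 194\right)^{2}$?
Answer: $-188317$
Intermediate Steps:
$K = 60025$ ($K = 245^{2} = 60025$)
$K - 248342 = 60025 - 248342 = -188317$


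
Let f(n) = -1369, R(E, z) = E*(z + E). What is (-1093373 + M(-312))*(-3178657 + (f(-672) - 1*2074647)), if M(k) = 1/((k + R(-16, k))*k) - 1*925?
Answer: 8855458363719360401/1540032 ≈ 5.7502e+12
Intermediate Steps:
R(E, z) = E*(E + z)
M(k) = -925 + 1/(k*(256 - 15*k)) (M(k) = 1/((k - 16*(-16 + k))*k) - 1*925 = 1/((k + (256 - 16*k))*k) - 925 = 1/((256 - 15*k)*k) - 925 = 1/(k*(256 - 15*k)) - 925 = -925 + 1/(k*(256 - 15*k)))
(-1093373 + M(-312))*(-3178657 + (f(-672) - 1*2074647)) = (-1093373 + (-1 - 13875*(-312)**2 + 236800*(-312))/((-312)*(-256 + 15*(-312))))*(-3178657 + (-1369 - 1*2074647)) = (-1093373 - (-1 - 13875*97344 - 73881600)/(312*(-256 - 4680)))*(-3178657 + (-1369 - 2074647)) = (-1093373 - 1/312*(-1 - 1350648000 - 73881600)/(-4936))*(-3178657 - 2076016) = (-1093373 - 1/312*(-1/4936)*(-1424529601))*(-5254673) = (-1093373 - 1424529601/1540032)*(-5254673) = -1685253937537/1540032*(-5254673) = 8855458363719360401/1540032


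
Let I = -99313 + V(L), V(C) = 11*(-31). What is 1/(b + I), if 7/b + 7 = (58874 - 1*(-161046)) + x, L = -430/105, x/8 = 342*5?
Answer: -233593/23278476815 ≈ -1.0035e-5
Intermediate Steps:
x = 13680 (x = 8*(342*5) = 8*1710 = 13680)
L = -86/21 (L = -430*1/105 = -86/21 ≈ -4.0952)
V(C) = -341
I = -99654 (I = -99313 - 341 = -99654)
b = 7/233593 (b = 7/(-7 + ((58874 - 1*(-161046)) + 13680)) = 7/(-7 + ((58874 + 161046) + 13680)) = 7/(-7 + (219920 + 13680)) = 7/(-7 + 233600) = 7/233593 ≈ 2.9967e-5)
1/(b + I) = 1/(7/233593 - 99654) = 1/(-23278476815/233593) = -233593/23278476815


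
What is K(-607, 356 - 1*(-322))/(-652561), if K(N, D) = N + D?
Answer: -1/9191 ≈ -0.00010880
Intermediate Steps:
K(N, D) = D + N
K(-607, 356 - 1*(-322))/(-652561) = ((356 - 1*(-322)) - 607)/(-652561) = ((356 + 322) - 607)*(-1/652561) = (678 - 607)*(-1/652561) = 71*(-1/652561) = -1/9191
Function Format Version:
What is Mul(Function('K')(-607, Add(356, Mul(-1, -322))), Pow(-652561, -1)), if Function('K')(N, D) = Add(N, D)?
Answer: Rational(-1, 9191) ≈ -0.00010880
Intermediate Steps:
Function('K')(N, D) = Add(D, N)
Mul(Function('K')(-607, Add(356, Mul(-1, -322))), Pow(-652561, -1)) = Mul(Add(Add(356, Mul(-1, -322)), -607), Pow(-652561, -1)) = Mul(Add(Add(356, 322), -607), Rational(-1, 652561)) = Mul(Add(678, -607), Rational(-1, 652561)) = Mul(71, Rational(-1, 652561)) = Rational(-1, 9191)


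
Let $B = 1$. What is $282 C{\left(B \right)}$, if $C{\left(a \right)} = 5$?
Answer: $1410$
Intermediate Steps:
$282 C{\left(B \right)} = 282 \cdot 5 = 1410$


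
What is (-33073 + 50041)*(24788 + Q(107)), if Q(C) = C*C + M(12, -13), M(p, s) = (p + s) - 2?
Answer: 614818512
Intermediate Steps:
M(p, s) = -2 + p + s
Q(C) = -3 + C² (Q(C) = C*C + (-2 + 12 - 13) = C² - 3 = -3 + C²)
(-33073 + 50041)*(24788 + Q(107)) = (-33073 + 50041)*(24788 + (-3 + 107²)) = 16968*(24788 + (-3 + 11449)) = 16968*(24788 + 11446) = 16968*36234 = 614818512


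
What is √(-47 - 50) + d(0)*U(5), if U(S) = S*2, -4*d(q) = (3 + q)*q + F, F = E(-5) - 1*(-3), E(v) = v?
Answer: 5 + I*√97 ≈ 5.0 + 9.8489*I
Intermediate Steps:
F = -2 (F = -5 - 1*(-3) = -5 + 3 = -2)
d(q) = ½ - q*(3 + q)/4 (d(q) = -((3 + q)*q - 2)/4 = -(q*(3 + q) - 2)/4 = -(-2 + q*(3 + q))/4 = ½ - q*(3 + q)/4)
U(S) = 2*S
√(-47 - 50) + d(0)*U(5) = √(-47 - 50) + (½ - ¾*0 - ¼*0²)*(2*5) = √(-97) + (½ + 0 - ¼*0)*10 = I*√97 + (½ + 0 + 0)*10 = I*√97 + (½)*10 = I*√97 + 5 = 5 + I*√97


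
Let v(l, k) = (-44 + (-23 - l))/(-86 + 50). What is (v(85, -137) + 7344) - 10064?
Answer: -24442/9 ≈ -2715.8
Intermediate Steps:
v(l, k) = 67/36 + l/36 (v(l, k) = (-67 - l)/(-36) = (-67 - l)*(-1/36) = 67/36 + l/36)
(v(85, -137) + 7344) - 10064 = ((67/36 + (1/36)*85) + 7344) - 10064 = ((67/36 + 85/36) + 7344) - 10064 = (38/9 + 7344) - 10064 = 66134/9 - 10064 = -24442/9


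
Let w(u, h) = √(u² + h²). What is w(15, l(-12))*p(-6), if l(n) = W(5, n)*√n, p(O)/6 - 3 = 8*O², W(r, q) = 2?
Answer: 1746*√177 ≈ 23229.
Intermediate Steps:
p(O) = 18 + 48*O² (p(O) = 18 + 6*(8*O²) = 18 + 48*O²)
l(n) = 2*√n
w(u, h) = √(h² + u²)
w(15, l(-12))*p(-6) = √((2*√(-12))² + 15²)*(18 + 48*(-6)²) = √((2*(2*I*√3))² + 225)*(18 + 48*36) = √((4*I*√3)² + 225)*(18 + 1728) = √(-48 + 225)*1746 = √177*1746 = 1746*√177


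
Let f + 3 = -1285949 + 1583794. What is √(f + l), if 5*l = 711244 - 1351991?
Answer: √4242315/5 ≈ 411.94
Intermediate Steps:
f = 297842 (f = -3 + (-1285949 + 1583794) = -3 + 297845 = 297842)
l = -640747/5 (l = (711244 - 1351991)/5 = (⅕)*(-640747) = -640747/5 ≈ -1.2815e+5)
√(f + l) = √(297842 - 640747/5) = √(848463/5) = √4242315/5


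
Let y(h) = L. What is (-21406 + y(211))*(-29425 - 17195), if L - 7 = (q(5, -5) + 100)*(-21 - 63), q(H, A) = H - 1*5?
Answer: 1389229380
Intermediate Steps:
q(H, A) = -5 + H (q(H, A) = H - 5 = -5 + H)
L = -8393 (L = 7 + ((-5 + 5) + 100)*(-21 - 63) = 7 + (0 + 100)*(-84) = 7 + 100*(-84) = 7 - 8400 = -8393)
y(h) = -8393
(-21406 + y(211))*(-29425 - 17195) = (-21406 - 8393)*(-29425 - 17195) = -29799*(-46620) = 1389229380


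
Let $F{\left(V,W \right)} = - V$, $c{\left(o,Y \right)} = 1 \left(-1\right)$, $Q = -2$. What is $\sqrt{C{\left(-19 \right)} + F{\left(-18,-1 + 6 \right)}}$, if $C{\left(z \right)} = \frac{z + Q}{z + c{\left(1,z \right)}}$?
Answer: $\frac{\sqrt{1905}}{10} \approx 4.3646$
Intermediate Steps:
$c{\left(o,Y \right)} = -1$
$C{\left(z \right)} = \frac{-2 + z}{-1 + z}$ ($C{\left(z \right)} = \frac{z - 2}{z - 1} = \frac{-2 + z}{-1 + z}$)
$\sqrt{C{\left(-19 \right)} + F{\left(-18,-1 + 6 \right)}} = \sqrt{\frac{-2 - 19}{-1 - 19} - -18} = \sqrt{\frac{1}{-20} \left(-21\right) + 18} = \sqrt{\left(- \frac{1}{20}\right) \left(-21\right) + 18} = \sqrt{\frac{21}{20} + 18} = \sqrt{\frac{381}{20}} = \frac{\sqrt{1905}}{10}$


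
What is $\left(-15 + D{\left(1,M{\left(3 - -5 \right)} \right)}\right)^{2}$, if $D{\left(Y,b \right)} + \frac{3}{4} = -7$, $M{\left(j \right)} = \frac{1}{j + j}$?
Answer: $\frac{8281}{16} \approx 517.56$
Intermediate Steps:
$M{\left(j \right)} = \frac{1}{2 j}$
$D{\left(Y,b \right)} = - \frac{31}{4}$ ($D{\left(Y,b \right)} = - \frac{3}{4} - 7 = - \frac{31}{4}$)
$\left(-15 + D{\left(1,M{\left(3 - -5 \right)} \right)}\right)^{2} = \left(-15 - \frac{31}{4}\right)^{2} = \left(- \frac{91}{4}\right)^{2} = \frac{8281}{16}$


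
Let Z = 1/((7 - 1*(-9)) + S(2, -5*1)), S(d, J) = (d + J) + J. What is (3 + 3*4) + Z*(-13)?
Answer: 107/8 ≈ 13.375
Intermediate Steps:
S(d, J) = d + 2*J (S(d, J) = (J + d) + J = d + 2*J)
Z = ⅛ (Z = 1/((7 - 1*(-9)) + (2 + 2*(-5*1))) = 1/((7 + 9) + (2 + 2*(-5))) = 1/(16 + (2 - 10)) = 1/(16 - 8) = 1/8 = ⅛ ≈ 0.12500)
(3 + 3*4) + Z*(-13) = (3 + 3*4) + (⅛)*(-13) = (3 + 12) - 13/8 = 15 - 13/8 = 107/8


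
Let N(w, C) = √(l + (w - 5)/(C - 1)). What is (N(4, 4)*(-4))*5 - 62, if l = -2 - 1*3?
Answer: -62 - 80*I*√3/3 ≈ -62.0 - 46.188*I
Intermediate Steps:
l = -5 (l = -2 - 3 = -5)
N(w, C) = √(-5 + (-5 + w)/(-1 + C)) (N(w, C) = √(-5 + (w - 5)/(C - 1)) = √(-5 + (-5 + w)/(-1 + C)))
(N(4, 4)*(-4))*5 - 62 = (√((4 - 5*4)/(-1 + 4))*(-4))*5 - 62 = (√((4 - 20)/3)*(-4))*5 - 62 = (√((⅓)*(-16))*(-4))*5 - 62 = (√(-16/3)*(-4))*5 - 62 = ((4*I*√3/3)*(-4))*5 - 62 = -16*I*√3/3*5 - 62 = -80*I*√3/3 - 62 = -62 - 80*I*√3/3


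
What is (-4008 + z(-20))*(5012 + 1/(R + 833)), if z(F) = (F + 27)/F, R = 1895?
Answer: -1096102307079/54560 ≈ -2.0090e+7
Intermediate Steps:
z(F) = (27 + F)/F
(-4008 + z(-20))*(5012 + 1/(R + 833)) = (-4008 + (27 - 20)/(-20))*(5012 + 1/(1895 + 833)) = (-4008 - 1/20*7)*(5012 + 1/2728) = (-4008 - 7/20)*(5012 + 1/2728) = -80167/20*13672737/2728 = -1096102307079/54560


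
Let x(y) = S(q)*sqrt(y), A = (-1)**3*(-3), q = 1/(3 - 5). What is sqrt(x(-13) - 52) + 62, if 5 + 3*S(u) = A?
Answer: 62 + sqrt(-468 - 6*I*sqrt(13))/3 ≈ 62.167 - 7.213*I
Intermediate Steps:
q = -1/2 (q = 1/(-2) = 1*(-1/2) = -1/2 ≈ -0.50000)
A = 3 (A = -1*(-3) = 3)
S(u) = -2/3 (S(u) = -5/3 + (1/3)*3 = -5/3 + 1 = -2/3)
x(y) = -2*sqrt(y)/3
sqrt(x(-13) - 52) + 62 = sqrt(-2*I*sqrt(13)/3 - 52) + 62 = sqrt(-52 - 2*I*sqrt(13)/3) + 62 = 62 + sqrt(-52 - 2*I*sqrt(13)/3)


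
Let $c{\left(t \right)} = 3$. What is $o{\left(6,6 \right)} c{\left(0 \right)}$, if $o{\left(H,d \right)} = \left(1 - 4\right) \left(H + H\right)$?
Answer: $-108$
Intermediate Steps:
$o{\left(H,d \right)} = - 6 H$ ($o{\left(H,d \right)} = \left(1 - 4\right) 2 H = - 3 \cdot 2 H = - 6 H$)
$o{\left(6,6 \right)} c{\left(0 \right)} = \left(-6\right) 6 \cdot 3 = \left(-36\right) 3 = -108$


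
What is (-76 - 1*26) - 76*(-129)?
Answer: 9702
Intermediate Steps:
(-76 - 1*26) - 76*(-129) = (-76 - 26) + 9804 = -102 + 9804 = 9702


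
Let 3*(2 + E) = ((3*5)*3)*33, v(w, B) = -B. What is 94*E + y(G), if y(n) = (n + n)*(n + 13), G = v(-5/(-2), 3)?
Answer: 46282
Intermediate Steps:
G = -3 (G = -1*3 = -3)
E = 493 (E = -2 + (((3*5)*3)*33)/3 = -2 + ((15*3)*33)/3 = -2 + (45*33)/3 = -2 + (⅓)*1485 = -2 + 495 = 493)
y(n) = 2*n*(13 + n) (y(n) = (2*n)*(13 + n) = 2*n*(13 + n))
94*E + y(G) = 94*493 + 2*(-3)*(13 - 3) = 46342 + 2*(-3)*10 = 46342 - 60 = 46282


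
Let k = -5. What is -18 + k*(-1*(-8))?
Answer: -58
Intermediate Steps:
-18 + k*(-1*(-8)) = -18 - (-5)*(-8) = -18 - 5*8 = -18 - 40 = -58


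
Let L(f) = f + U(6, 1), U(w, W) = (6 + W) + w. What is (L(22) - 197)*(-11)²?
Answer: -19602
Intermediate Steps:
U(w, W) = 6 + W + w
L(f) = 13 + f (L(f) = f + (6 + 1 + 6) = f + 13 = 13 + f)
(L(22) - 197)*(-11)² = ((13 + 22) - 197)*(-11)² = (35 - 197)*121 = -162*121 = -19602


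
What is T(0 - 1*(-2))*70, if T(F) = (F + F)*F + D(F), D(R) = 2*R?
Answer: 840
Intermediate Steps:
T(F) = 2*F + 2*F**2 (T(F) = (F + F)*F + 2*F = (2*F)*F + 2*F = 2*F**2 + 2*F = 2*F + 2*F**2)
T(0 - 1*(-2))*70 = (2*(0 - 1*(-2))*(1 + (0 - 1*(-2))))*70 = (2*(0 + 2)*(1 + (0 + 2)))*70 = (2*2*(1 + 2))*70 = (2*2*3)*70 = 12*70 = 840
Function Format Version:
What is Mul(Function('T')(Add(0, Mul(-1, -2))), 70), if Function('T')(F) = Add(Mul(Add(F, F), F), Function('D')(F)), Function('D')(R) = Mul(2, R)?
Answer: 840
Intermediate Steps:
Function('T')(F) = Add(Mul(2, F), Mul(2, Pow(F, 2))) (Function('T')(F) = Add(Mul(Add(F, F), F), Mul(2, F)) = Add(Mul(Mul(2, F), F), Mul(2, F)) = Add(Mul(2, Pow(F, 2)), Mul(2, F)) = Add(Mul(2, F), Mul(2, Pow(F, 2))))
Mul(Function('T')(Add(0, Mul(-1, -2))), 70) = Mul(Mul(2, Add(0, Mul(-1, -2)), Add(1, Add(0, Mul(-1, -2)))), 70) = Mul(Mul(2, Add(0, 2), Add(1, Add(0, 2))), 70) = Mul(Mul(2, 2, Add(1, 2)), 70) = Mul(Mul(2, 2, 3), 70) = Mul(12, 70) = 840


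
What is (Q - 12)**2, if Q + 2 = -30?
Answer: 1936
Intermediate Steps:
Q = -32 (Q = -2 - 30 = -32)
(Q - 12)**2 = (-32 - 12)**2 = (-44)**2 = 1936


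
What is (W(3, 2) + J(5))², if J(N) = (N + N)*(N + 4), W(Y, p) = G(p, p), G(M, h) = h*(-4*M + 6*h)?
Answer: 9604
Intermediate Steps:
W(Y, p) = 2*p² (W(Y, p) = 2*p*(-2*p + 3*p) = 2*p*p = 2*p²)
J(N) = 2*N*(4 + N) (J(N) = (2*N)*(4 + N) = 2*N*(4 + N))
(W(3, 2) + J(5))² = (2*2² + 2*5*(4 + 5))² = (2*4 + 2*5*9)² = (8 + 90)² = 98² = 9604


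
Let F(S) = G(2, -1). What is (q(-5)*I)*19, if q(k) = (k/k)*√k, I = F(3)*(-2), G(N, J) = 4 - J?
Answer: -190*I*√5 ≈ -424.85*I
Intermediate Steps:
F(S) = 5 (F(S) = 4 - 1*(-1) = 4 + 1 = 5)
I = -10 (I = 5*(-2) = -10)
q(k) = √k (q(k) = 1*√k = √k)
(q(-5)*I)*19 = (√(-5)*(-10))*19 = ((I*√5)*(-10))*19 = -10*I*√5*19 = -190*I*√5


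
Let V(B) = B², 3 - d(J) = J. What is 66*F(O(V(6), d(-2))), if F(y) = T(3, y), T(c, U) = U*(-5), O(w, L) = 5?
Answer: -1650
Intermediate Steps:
d(J) = 3 - J
T(c, U) = -5*U
F(y) = -5*y
66*F(O(V(6), d(-2))) = 66*(-5*5) = 66*(-25) = -1650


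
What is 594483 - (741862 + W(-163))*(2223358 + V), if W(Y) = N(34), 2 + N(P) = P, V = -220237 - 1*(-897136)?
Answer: -2151682672275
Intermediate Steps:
V = 676899 (V = -220237 + 897136 = 676899)
N(P) = -2 + P
W(Y) = 32 (W(Y) = -2 + 34 = 32)
594483 - (741862 + W(-163))*(2223358 + V) = 594483 - (741862 + 32)*(2223358 + 676899) = 594483 - 741894*2900257 = 594483 - 1*2151683266758 = 594483 - 2151683266758 = -2151682672275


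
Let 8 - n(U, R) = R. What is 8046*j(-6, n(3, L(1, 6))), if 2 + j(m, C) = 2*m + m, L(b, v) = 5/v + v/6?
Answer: -160920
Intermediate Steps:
L(b, v) = 5/v + v/6 (L(b, v) = 5/v + v*(⅙) = 5/v + v/6)
n(U, R) = 8 - R
j(m, C) = -2 + 3*m (j(m, C) = -2 + (2*m + m) = -2 + 3*m)
8046*j(-6, n(3, L(1, 6))) = 8046*(-2 + 3*(-6)) = 8046*(-2 - 18) = 8046*(-20) = -160920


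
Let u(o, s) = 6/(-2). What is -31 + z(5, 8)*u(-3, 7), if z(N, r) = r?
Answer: -55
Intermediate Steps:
u(o, s) = -3 (u(o, s) = 6*(-1/2) = -3)
-31 + z(5, 8)*u(-3, 7) = -31 + 8*(-3) = -31 - 24 = -55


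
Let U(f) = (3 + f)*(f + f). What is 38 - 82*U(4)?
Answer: -4554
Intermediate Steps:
U(f) = 2*f*(3 + f) (U(f) = (3 + f)*(2*f) = 2*f*(3 + f))
38 - 82*U(4) = 38 - 164*4*(3 + 4) = 38 - 164*4*7 = 38 - 82*56 = 38 - 4592 = -4554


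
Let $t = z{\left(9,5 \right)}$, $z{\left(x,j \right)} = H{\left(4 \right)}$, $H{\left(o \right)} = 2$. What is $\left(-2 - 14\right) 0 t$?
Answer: $0$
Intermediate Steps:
$z{\left(x,j \right)} = 2$
$t = 2$
$\left(-2 - 14\right) 0 t = \left(-2 - 14\right) 0 \cdot 2 = \left(-16\right) 0 \cdot 2 = 0 \cdot 2 = 0$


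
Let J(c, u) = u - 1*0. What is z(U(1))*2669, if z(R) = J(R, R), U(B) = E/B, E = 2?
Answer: 5338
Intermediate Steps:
J(c, u) = u (J(c, u) = u + 0 = u)
U(B) = 2/B
z(R) = R
z(U(1))*2669 = (2/1)*2669 = (2*1)*2669 = 2*2669 = 5338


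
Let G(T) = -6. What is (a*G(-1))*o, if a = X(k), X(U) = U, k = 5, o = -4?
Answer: 120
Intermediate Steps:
a = 5
(a*G(-1))*o = (5*(-6))*(-4) = -30*(-4) = 120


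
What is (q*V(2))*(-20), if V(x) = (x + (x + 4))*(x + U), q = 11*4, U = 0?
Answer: -14080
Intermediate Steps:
q = 44
V(x) = x*(4 + 2*x) (V(x) = (x + (x + 4))*(x + 0) = (x + (4 + x))*x = (4 + 2*x)*x = x*(4 + 2*x))
(q*V(2))*(-20) = (44*(2*2*(2 + 2)))*(-20) = (44*(2*2*4))*(-20) = (44*16)*(-20) = 704*(-20) = -14080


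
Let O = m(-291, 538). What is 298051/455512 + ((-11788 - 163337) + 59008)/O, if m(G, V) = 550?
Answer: -26364379427/125265800 ≈ -210.47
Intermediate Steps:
O = 550
298051/455512 + ((-11788 - 163337) + 59008)/O = 298051/455512 + ((-11788 - 163337) + 59008)/550 = 298051*(1/455512) + (-175125 + 59008)*(1/550) = 298051/455512 - 116117*1/550 = 298051/455512 - 116117/550 = -26364379427/125265800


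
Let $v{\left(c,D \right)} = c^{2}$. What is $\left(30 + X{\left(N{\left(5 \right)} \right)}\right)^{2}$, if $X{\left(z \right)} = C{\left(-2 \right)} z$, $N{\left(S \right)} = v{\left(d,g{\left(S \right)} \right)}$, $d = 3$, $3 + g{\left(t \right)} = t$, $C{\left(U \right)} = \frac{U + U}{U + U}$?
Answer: $1521$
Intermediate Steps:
$C{\left(U \right)} = 1$ ($C{\left(U \right)} = \frac{2 U}{2 U} = 2 U \frac{1}{2 U} = 1$)
$g{\left(t \right)} = -3 + t$
$N{\left(S \right)} = 9$ ($N{\left(S \right)} = 3^{2} = 9$)
$X{\left(z \right)} = z$ ($X{\left(z \right)} = 1 z = z$)
$\left(30 + X{\left(N{\left(5 \right)} \right)}\right)^{2} = \left(30 + 9\right)^{2} = 39^{2} = 1521$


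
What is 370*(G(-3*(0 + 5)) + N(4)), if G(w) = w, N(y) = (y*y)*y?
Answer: 18130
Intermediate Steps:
N(y) = y³ (N(y) = y²*y = y³)
370*(G(-3*(0 + 5)) + N(4)) = 370*(-3*(0 + 5) + 4³) = 370*(-3*5 + 64) = 370*(-15 + 64) = 370*49 = 18130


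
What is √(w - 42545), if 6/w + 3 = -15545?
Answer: I*√15214262318/598 ≈ 206.26*I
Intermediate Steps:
w = -3/7774 (w = 6/(-3 - 15545) = 6/(-15548) = 6*(-1/15548) = -3/7774 ≈ -0.00038590)
√(w - 42545) = √(-3/7774 - 42545) = √(-330744833/7774) = I*√15214262318/598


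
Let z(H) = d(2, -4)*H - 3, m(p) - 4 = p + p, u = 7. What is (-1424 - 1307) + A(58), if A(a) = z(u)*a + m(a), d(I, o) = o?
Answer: -4409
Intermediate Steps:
m(p) = 4 + 2*p (m(p) = 4 + (p + p) = 4 + 2*p)
z(H) = -3 - 4*H (z(H) = -4*H - 3 = -3 - 4*H)
A(a) = 4 - 29*a (A(a) = (-3 - 4*7)*a + (4 + 2*a) = (-3 - 28)*a + (4 + 2*a) = -31*a + (4 + 2*a) = 4 - 29*a)
(-1424 - 1307) + A(58) = (-1424 - 1307) + (4 - 29*58) = -2731 + (4 - 1682) = -2731 - 1678 = -4409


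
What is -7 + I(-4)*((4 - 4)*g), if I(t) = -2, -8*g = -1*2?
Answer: -7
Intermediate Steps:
g = ¼ (g = -(-1)*2/8 = -⅛*(-2) = ¼ ≈ 0.25000)
-7 + I(-4)*((4 - 4)*g) = -7 - 2*(4 - 4)/4 = -7 - 0/4 = -7 - 2*0 = -7 + 0 = -7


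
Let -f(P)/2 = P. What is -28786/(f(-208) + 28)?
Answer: -389/6 ≈ -64.833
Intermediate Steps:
f(P) = -2*P
-28786/(f(-208) + 28) = -28786/(-2*(-208) + 28) = -28786/(416 + 28) = -28786/444 = -28786*1/444 = -389/6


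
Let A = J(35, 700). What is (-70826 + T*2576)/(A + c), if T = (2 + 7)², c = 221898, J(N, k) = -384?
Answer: 68915/110757 ≈ 0.62222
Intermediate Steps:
T = 81 (T = 9² = 81)
A = -384
(-70826 + T*2576)/(A + c) = (-70826 + 81*2576)/(-384 + 221898) = (-70826 + 208656)/221514 = 137830*(1/221514) = 68915/110757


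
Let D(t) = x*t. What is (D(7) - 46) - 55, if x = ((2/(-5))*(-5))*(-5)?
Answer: -171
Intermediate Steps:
x = -10 (x = ((2*(-1/5))*(-5))*(-5) = -2/5*(-5)*(-5) = 2*(-5) = -10)
D(t) = -10*t
(D(7) - 46) - 55 = (-10*7 - 46) - 55 = (-70 - 46) - 55 = -116 - 55 = -171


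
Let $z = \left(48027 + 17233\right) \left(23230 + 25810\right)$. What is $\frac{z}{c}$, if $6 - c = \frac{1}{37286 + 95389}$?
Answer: $\frac{424606489320000}{796049} \approx 5.3339 \cdot 10^{8}$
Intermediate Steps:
$c = \frac{796049}{132675}$ ($c = 6 - \frac{1}{37286 + 95389} = 6 - \frac{1}{132675} = \frac{796049}{132675} \approx 6.0$)
$z = 3200350400$ ($z = 65260 \cdot 49040 = 3200350400$)
$\frac{z}{c} = \frac{3200350400}{\frac{796049}{132675}} = 3200350400 \cdot \frac{132675}{796049} = \frac{424606489320000}{796049}$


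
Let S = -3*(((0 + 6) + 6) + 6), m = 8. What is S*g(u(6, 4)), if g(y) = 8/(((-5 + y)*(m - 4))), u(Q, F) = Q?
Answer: -108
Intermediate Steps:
g(y) = 8/(-20 + 4*y) (g(y) = 8/(((-5 + y)*(8 - 4))) = 8/(((-5 + y)*4)) = 8/(-20 + 4*y))
S = -54 (S = -3*((6 + 6) + 6) = -3*(12 + 6) = -3*18 = -54)
S*g(u(6, 4)) = -108/(-5 + 6) = -108/1 = -108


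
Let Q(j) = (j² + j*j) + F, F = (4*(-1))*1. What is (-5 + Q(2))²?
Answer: 1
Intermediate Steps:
F = -4 (F = -4*1 = -4)
Q(j) = -4 + 2*j² (Q(j) = (j² + j*j) - 4 = (j² + j²) - 4 = 2*j² - 4 = -4 + 2*j²)
(-5 + Q(2))² = (-5 + (-4 + 2*2²))² = (-5 + (-4 + 2*4))² = (-5 + (-4 + 8))² = (-5 + 4)² = (-1)² = 1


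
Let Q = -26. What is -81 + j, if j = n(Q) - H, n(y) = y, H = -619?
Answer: 512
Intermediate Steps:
j = 593 (j = -26 - 1*(-619) = -26 + 619 = 593)
-81 + j = -81 + 593 = 512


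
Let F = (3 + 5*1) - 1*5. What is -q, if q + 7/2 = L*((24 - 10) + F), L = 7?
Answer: -231/2 ≈ -115.50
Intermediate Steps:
F = 3 (F = (3 + 5) - 5 = 8 - 5 = 3)
q = 231/2 (q = -7/2 + 7*((24 - 10) + 3) = -7/2 + 7*(14 + 3) = -7/2 + 7*17 = -7/2 + 119 = 231/2 ≈ 115.50)
-q = -1*231/2 = -231/2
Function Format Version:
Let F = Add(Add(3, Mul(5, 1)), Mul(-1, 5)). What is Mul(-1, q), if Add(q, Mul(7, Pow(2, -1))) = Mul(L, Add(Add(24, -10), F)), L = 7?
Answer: Rational(-231, 2) ≈ -115.50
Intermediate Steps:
F = 3 (F = Add(Add(3, 5), -5) = Add(8, -5) = 3)
q = Rational(231, 2) (q = Add(Rational(-7, 2), Mul(7, Add(Add(24, -10), 3))) = Add(Rational(-7, 2), Mul(7, Add(14, 3))) = Add(Rational(-7, 2), Mul(7, 17)) = Add(Rational(-7, 2), 119) = Rational(231, 2) ≈ 115.50)
Mul(-1, q) = Mul(-1, Rational(231, 2)) = Rational(-231, 2)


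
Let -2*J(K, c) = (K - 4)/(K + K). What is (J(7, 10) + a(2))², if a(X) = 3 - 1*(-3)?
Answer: 27225/784 ≈ 34.726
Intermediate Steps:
J(K, c) = -(-4 + K)/(4*K) (J(K, c) = -(K - 4)/(2*(K + K)) = -(-4 + K)/(2*(2*K)) = -(-4 + K)*1/(2*K)/2 = -(-4 + K)/(4*K))
a(X) = 6 (a(X) = 3 + 3 = 6)
(J(7, 10) + a(2))² = ((¼)*(4 - 1*7)/7 + 6)² = ((¼)*(⅐)*(4 - 7) + 6)² = ((¼)*(⅐)*(-3) + 6)² = (-3/28 + 6)² = (165/28)² = 27225/784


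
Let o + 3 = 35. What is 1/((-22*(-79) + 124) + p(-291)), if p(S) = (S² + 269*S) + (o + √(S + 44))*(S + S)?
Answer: I/(2*(-5180*I + 291*√247)) ≈ -5.4242e-5 + 4.7891e-5*I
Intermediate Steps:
o = 32 (o = -3 + 35 = 32)
p(S) = S² + 269*S + 2*S*(32 + √(44 + S)) (p(S) = (S² + 269*S) + (32 + √(S + 44))*(S + S) = (S² + 269*S) + (32 + √(44 + S))*(2*S) = (S² + 269*S) + 2*S*(32 + √(44 + S)) = S² + 269*S + 2*S*(32 + √(44 + S)))
1/((-22*(-79) + 124) + p(-291)) = 1/((-22*(-79) + 124) - 291*(333 - 291 + 2*√(44 - 291))) = 1/((1738 + 124) - 291*(333 - 291 + 2*√(-247))) = 1/(1862 - 291*(333 - 291 + 2*(I*√247))) = 1/(1862 - 291*(333 - 291 + 2*I*√247)) = 1/(1862 - 291*(42 + 2*I*√247)) = 1/(1862 + (-12222 - 582*I*√247)) = 1/(-10360 - 582*I*√247)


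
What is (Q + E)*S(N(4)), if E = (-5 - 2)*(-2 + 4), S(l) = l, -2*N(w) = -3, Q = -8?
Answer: -33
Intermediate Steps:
N(w) = 3/2 (N(w) = -½*(-3) = 3/2)
E = -14 (E = -7*2 = -14)
(Q + E)*S(N(4)) = (-8 - 14)*(3/2) = -22*3/2 = -33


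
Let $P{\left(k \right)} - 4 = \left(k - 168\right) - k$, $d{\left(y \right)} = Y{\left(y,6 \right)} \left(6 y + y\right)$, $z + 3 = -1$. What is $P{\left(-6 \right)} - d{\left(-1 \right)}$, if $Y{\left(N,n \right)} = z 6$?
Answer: $-332$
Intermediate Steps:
$z = -4$ ($z = -3 - 1 = -4$)
$Y{\left(N,n \right)} = -24$ ($Y{\left(N,n \right)} = \left(-4\right) 6 = -24$)
$d{\left(y \right)} = - 168 y$ ($d{\left(y \right)} = - 24 \left(6 y + y\right) = - 24 \cdot 7 y = - 168 y$)
$P{\left(k \right)} = -164$ ($P{\left(k \right)} = 4 + \left(\left(k - 168\right) - k\right) = 4 + \left(\left(-168 + k\right) - k\right) = 4 - 168 = -164$)
$P{\left(-6 \right)} - d{\left(-1 \right)} = -164 - \left(-168\right) \left(-1\right) = -164 - 168 = -332$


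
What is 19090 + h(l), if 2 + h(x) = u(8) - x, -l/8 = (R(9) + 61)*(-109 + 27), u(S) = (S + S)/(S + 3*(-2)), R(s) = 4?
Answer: -23544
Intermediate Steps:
u(S) = 2*S/(-6 + S) (u(S) = (2*S)/(S - 6) = (2*S)/(-6 + S) = 2*S/(-6 + S))
l = 42640 (l = -8*(4 + 61)*(-109 + 27) = -520*(-82) = -8*(-5330) = 42640)
h(x) = 6 - x (h(x) = -2 + (2*8/(-6 + 8) - x) = -2 + (2*8/2 - x) = -2 + (2*8*(½) - x) = -2 + (8 - x) = 6 - x)
19090 + h(l) = 19090 + (6 - 1*42640) = 19090 + (6 - 42640) = 19090 - 42634 = -23544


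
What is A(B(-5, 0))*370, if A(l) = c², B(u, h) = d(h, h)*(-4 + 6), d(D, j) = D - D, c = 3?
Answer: 3330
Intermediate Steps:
d(D, j) = 0
B(u, h) = 0 (B(u, h) = 0*(-4 + 6) = 0*2 = 0)
A(l) = 9 (A(l) = 3² = 9)
A(B(-5, 0))*370 = 9*370 = 3330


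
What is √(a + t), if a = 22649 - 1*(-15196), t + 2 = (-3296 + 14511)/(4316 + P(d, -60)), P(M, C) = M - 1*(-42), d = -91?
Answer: 8*√10766660813/4267 ≈ 194.54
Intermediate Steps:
P(M, C) = 42 + M (P(M, C) = M + 42 = 42 + M)
t = 2681/4267 (t = -2 + (-3296 + 14511)/(4316 + (42 - 91)) = -2 + 11215/(4316 - 49) = -2 + 11215/4267 = 2681/4267 ≈ 0.62831)
a = 37845 (a = 22649 + 15196 = 37845)
√(a + t) = √(37845 + 2681/4267) = √(161487296/4267) = 8*√10766660813/4267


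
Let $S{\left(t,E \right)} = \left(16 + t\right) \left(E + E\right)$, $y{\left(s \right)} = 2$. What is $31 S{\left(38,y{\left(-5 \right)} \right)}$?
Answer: $6696$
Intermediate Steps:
$S{\left(t,E \right)} = 2 E \left(16 + t\right)$ ($S{\left(t,E \right)} = \left(16 + t\right) 2 E = 2 E \left(16 + t\right)$)
$31 S{\left(38,y{\left(-5 \right)} \right)} = 31 \cdot 2 \cdot 2 \left(16 + 38\right) = 31 \cdot 2 \cdot 2 \cdot 54 = 31 \cdot 216 = 6696$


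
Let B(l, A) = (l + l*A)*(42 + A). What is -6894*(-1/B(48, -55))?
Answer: 383/1872 ≈ 0.20459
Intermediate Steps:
B(l, A) = (42 + A)*(l + A*l) (B(l, A) = (l + A*l)*(42 + A) = (42 + A)*(l + A*l))
-6894*(-1/B(48, -55)) = -6894*(-1/(48*(42 + (-55)² + 43*(-55)))) = -6894*(-1/(48*(42 + 3025 - 2365))) = -6894/((-48*702)) = -6894/((-1*33696)) = -6894/(-33696) = -6894*(-1/33696) = 383/1872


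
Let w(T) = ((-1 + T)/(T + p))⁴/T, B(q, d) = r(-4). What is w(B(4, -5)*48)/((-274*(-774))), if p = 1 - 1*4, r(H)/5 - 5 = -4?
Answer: 3262808641/160581736231352640 ≈ 2.0319e-8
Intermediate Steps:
r(H) = 5 (r(H) = 25 + 5*(-4) = 25 - 20 = 5)
p = -3 (p = 1 - 4 = -3)
B(q, d) = 5
w(T) = (-1 + T)⁴/(T*(-3 + T)⁴) (w(T) = ((-1 + T)/(T - 3))⁴/T = ((-1 + T)/(-3 + T))⁴/T = ((-1 + T)⁴/(-3 + T)⁴)/T = (-1 + T)⁴/(T*(-3 + T)⁴))
w(B(4, -5)*48)/((-274*(-774))) = ((-1 + 5*48)⁴/(((5*48))*(-3 + 5*48)⁴))/((-274*(-774))) = ((-1 + 240)⁴/(240*(-3 + 240)⁴))/212076 = ((1/240)*239⁴/237⁴)*(1/212076) = ((1/240)*3262808641*(1/3154956561))*(1/212076) = (3262808641/757189574640)*(1/212076) = 3262808641/160581736231352640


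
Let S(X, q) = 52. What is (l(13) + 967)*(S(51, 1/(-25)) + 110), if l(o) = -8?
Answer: 155358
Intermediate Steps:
(l(13) + 967)*(S(51, 1/(-25)) + 110) = (-8 + 967)*(52 + 110) = 959*162 = 155358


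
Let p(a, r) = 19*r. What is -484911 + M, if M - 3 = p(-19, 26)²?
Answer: -240872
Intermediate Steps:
M = 244039 (M = 3 + (19*26)² = 3 + 494² = 3 + 244036 = 244039)
-484911 + M = -484911 + 244039 = -240872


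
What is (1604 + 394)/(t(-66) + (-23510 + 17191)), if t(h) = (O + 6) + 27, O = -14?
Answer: -111/350 ≈ -0.31714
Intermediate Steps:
t(h) = 19 (t(h) = (-14 + 6) + 27 = -8 + 27 = 19)
(1604 + 394)/(t(-66) + (-23510 + 17191)) = (1604 + 394)/(19 + (-23510 + 17191)) = 1998/(19 - 6319) = 1998/(-6300) = 1998*(-1/6300) = -111/350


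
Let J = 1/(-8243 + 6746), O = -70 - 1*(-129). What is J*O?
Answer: -59/1497 ≈ -0.039412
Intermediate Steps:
O = 59 (O = -70 + 129 = 59)
J = -1/1497 (J = 1/(-1497) = -1/1497 ≈ -0.00066800)
J*O = -1/1497*59 = -59/1497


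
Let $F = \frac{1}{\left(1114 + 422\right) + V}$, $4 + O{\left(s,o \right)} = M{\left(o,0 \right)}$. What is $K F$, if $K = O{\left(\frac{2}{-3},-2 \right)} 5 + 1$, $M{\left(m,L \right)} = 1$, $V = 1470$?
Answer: $- \frac{7}{1503} \approx -0.0046574$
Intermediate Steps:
$O{\left(s,o \right)} = -3$ ($O{\left(s,o \right)} = -4 + 1 = -3$)
$K = -14$ ($K = \left(-3\right) 5 + 1 = -15 + 1 = -14$)
$F = \frac{1}{3006}$ ($F = \frac{1}{\left(1114 + 422\right) + 1470} = \frac{1}{1536 + 1470} = \frac{1}{3006} \approx 0.00033267$)
$K F = \left(-14\right) \frac{1}{3006} = - \frac{7}{1503}$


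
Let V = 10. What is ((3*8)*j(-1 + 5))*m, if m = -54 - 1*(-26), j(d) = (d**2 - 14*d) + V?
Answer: 20160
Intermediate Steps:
j(d) = 10 + d**2 - 14*d (j(d) = (d**2 - 14*d) + 10 = 10 + d**2 - 14*d)
m = -28 (m = -54 + 26 = -28)
((3*8)*j(-1 + 5))*m = ((3*8)*(10 + (-1 + 5)**2 - 14*(-1 + 5)))*(-28) = (24*(10 + 4**2 - 14*4))*(-28) = (24*(10 + 16 - 56))*(-28) = (24*(-30))*(-28) = -720*(-28) = 20160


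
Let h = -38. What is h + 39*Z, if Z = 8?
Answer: 274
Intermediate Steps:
h + 39*Z = -38 + 39*8 = -38 + 312 = 274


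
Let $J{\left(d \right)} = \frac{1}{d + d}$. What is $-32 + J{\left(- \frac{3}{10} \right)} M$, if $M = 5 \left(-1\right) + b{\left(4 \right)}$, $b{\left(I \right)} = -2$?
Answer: $- \frac{61}{3} \approx -20.333$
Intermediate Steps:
$J{\left(d \right)} = \frac{1}{2 d}$
$M = -7$ ($M = 5 \left(-1\right) - 2 = -5 - 2 = -7$)
$-32 + J{\left(- \frac{3}{10} \right)} M = -32 + \frac{1}{2 \left(- \frac{3}{10}\right)} \left(-7\right) = -32 + \frac{1}{2} \left(- \frac{10}{3}\right) \left(-7\right) = -32 - - \frac{35}{3} = -32 + \frac{35}{3} = - \frac{61}{3}$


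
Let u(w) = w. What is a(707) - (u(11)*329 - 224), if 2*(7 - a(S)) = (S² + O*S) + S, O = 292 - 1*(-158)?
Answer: -412741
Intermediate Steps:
O = 450 (O = 292 + 158 = 450)
a(S) = 7 - 451*S/2 - S²/2 (a(S) = 7 - ((S² + 450*S) + S)/2 = 7 - (S² + 451*S)/2 = 7 + (-451*S/2 - S²/2) = 7 - 451*S/2 - S²/2)
a(707) - (u(11)*329 - 224) = (7 - 451/2*707 - ½*707²) - (11*329 - 224) = (7 - 318857/2 - ½*499849) - (3619 - 224) = (7 - 318857/2 - 499849/2) - 1*3395 = -409346 - 3395 = -412741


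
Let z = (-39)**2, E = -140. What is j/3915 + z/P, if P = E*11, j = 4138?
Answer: 83561/1205820 ≈ 0.069298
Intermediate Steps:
z = 1521
P = -1540 (P = -140*11 = -1540)
j/3915 + z/P = 4138/3915 + 1521/(-1540) = 4138*(1/3915) + 1521*(-1/1540) = 4138/3915 - 1521/1540 = 83561/1205820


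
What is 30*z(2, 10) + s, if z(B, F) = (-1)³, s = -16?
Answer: -46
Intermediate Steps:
z(B, F) = -1
30*z(2, 10) + s = 30*(-1) - 16 = -30 - 16 = -46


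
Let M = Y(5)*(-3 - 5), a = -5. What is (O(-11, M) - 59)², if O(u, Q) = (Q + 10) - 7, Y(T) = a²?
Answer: 65536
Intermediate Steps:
Y(T) = 25 (Y(T) = (-5)² = 25)
M = -200 (M = 25*(-3 - 5) = 25*(-8) = -200)
O(u, Q) = 3 + Q (O(u, Q) = (10 + Q) - 7 = 3 + Q)
(O(-11, M) - 59)² = ((3 - 200) - 59)² = (-197 - 59)² = (-256)² = 65536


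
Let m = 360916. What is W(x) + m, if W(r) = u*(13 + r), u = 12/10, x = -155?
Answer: 1803728/5 ≈ 3.6075e+5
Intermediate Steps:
u = 6/5 (u = 12*(⅒) = 6/5 ≈ 1.2000)
W(r) = 78/5 + 6*r/5 (W(r) = 6*(13 + r)/5 = 78/5 + 6*r/5)
W(x) + m = (78/5 + (6/5)*(-155)) + 360916 = (78/5 - 186) + 360916 = -852/5 + 360916 = 1803728/5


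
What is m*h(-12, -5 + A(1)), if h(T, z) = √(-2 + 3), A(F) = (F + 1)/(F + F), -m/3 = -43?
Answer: 129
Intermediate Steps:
m = 129 (m = -3*(-43) = 129)
A(F) = (1 + F)/(2*F) (A(F) = (1 + F)/((2*F)) = (1 + F)*(1/(2*F)) = (1 + F)/(2*F))
h(T, z) = 1 (h(T, z) = √1 = 1)
m*h(-12, -5 + A(1)) = 129*1 = 129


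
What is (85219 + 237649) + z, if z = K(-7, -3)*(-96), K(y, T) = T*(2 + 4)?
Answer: 324596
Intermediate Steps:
K(y, T) = 6*T (K(y, T) = T*6 = 6*T)
z = 1728 (z = (6*(-3))*(-96) = -18*(-96) = 1728)
(85219 + 237649) + z = (85219 + 237649) + 1728 = 322868 + 1728 = 324596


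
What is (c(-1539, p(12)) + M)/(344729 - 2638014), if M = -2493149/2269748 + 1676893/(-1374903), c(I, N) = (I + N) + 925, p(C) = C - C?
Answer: 1923333529921127/7156616280630408540 ≈ 0.00026875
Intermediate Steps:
p(C) = 0
c(I, N) = 925 + I + N
M = -7233962572511/3120683334444 (M = -2493149*1/2269748 + 1676893*(-1/1374903) = -2493149/2269748 - 1676893/1374903 = -7233962572511/3120683334444 ≈ -2.3181)
(c(-1539, p(12)) + M)/(344729 - 2638014) = ((925 - 1539 + 0) - 7233962572511/3120683334444)/(344729 - 2638014) = (-614 - 7233962572511/3120683334444)/(-2293285) = -1923333529921127/3120683334444*(-1/2293285) = 1923333529921127/7156616280630408540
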